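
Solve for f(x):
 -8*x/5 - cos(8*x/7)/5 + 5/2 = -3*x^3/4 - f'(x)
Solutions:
 f(x) = C1 - 3*x^4/16 + 4*x^2/5 - 5*x/2 + 7*sin(8*x/7)/40


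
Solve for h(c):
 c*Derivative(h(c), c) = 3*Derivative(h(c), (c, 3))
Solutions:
 h(c) = C1 + Integral(C2*airyai(3^(2/3)*c/3) + C3*airybi(3^(2/3)*c/3), c)


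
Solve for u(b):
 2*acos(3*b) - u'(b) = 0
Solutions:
 u(b) = C1 + 2*b*acos(3*b) - 2*sqrt(1 - 9*b^2)/3


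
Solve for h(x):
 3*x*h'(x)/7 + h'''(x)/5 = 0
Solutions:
 h(x) = C1 + Integral(C2*airyai(-15^(1/3)*7^(2/3)*x/7) + C3*airybi(-15^(1/3)*7^(2/3)*x/7), x)


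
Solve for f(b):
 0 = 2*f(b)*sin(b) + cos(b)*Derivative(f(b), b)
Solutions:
 f(b) = C1*cos(b)^2


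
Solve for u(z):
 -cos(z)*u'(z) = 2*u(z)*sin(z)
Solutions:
 u(z) = C1*cos(z)^2


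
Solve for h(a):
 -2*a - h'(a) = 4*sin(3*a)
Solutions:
 h(a) = C1 - a^2 + 4*cos(3*a)/3


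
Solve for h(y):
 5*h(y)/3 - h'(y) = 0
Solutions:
 h(y) = C1*exp(5*y/3)


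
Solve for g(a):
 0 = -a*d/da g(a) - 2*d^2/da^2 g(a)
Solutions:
 g(a) = C1 + C2*erf(a/2)


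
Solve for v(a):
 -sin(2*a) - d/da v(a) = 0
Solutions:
 v(a) = C1 + cos(2*a)/2


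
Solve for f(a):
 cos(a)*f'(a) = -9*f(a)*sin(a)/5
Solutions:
 f(a) = C1*cos(a)^(9/5)


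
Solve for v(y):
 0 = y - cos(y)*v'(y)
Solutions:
 v(y) = C1 + Integral(y/cos(y), y)


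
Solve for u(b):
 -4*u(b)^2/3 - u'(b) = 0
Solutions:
 u(b) = 3/(C1 + 4*b)


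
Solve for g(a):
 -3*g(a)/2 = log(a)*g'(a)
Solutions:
 g(a) = C1*exp(-3*li(a)/2)


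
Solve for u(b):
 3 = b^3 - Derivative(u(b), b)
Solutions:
 u(b) = C1 + b^4/4 - 3*b


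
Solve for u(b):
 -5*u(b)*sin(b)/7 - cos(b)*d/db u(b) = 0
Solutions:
 u(b) = C1*cos(b)^(5/7)


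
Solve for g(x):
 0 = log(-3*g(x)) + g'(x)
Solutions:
 Integral(1/(log(-_y) + log(3)), (_y, g(x))) = C1 - x


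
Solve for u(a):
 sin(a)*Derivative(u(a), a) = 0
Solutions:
 u(a) = C1


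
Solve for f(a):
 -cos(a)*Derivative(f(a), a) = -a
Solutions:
 f(a) = C1 + Integral(a/cos(a), a)


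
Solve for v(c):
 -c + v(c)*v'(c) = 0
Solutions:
 v(c) = -sqrt(C1 + c^2)
 v(c) = sqrt(C1 + c^2)


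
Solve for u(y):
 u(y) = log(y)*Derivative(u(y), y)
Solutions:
 u(y) = C1*exp(li(y))


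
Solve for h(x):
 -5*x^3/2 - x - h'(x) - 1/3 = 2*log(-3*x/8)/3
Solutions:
 h(x) = C1 - 5*x^4/8 - x^2/2 - 2*x*log(-x)/3 + x*(-2*log(3)/3 + 1/3 + 2*log(2))


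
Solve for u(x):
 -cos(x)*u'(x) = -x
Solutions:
 u(x) = C1 + Integral(x/cos(x), x)


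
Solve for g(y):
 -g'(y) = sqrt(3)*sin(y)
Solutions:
 g(y) = C1 + sqrt(3)*cos(y)


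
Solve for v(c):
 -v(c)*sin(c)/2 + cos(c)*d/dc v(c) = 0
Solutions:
 v(c) = C1/sqrt(cos(c))


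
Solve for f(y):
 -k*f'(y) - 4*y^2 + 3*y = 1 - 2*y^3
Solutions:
 f(y) = C1 + y^4/(2*k) - 4*y^3/(3*k) + 3*y^2/(2*k) - y/k


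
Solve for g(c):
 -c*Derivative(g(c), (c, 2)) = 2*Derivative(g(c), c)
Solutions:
 g(c) = C1 + C2/c


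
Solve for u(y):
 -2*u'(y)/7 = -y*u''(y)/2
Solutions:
 u(y) = C1 + C2*y^(11/7)


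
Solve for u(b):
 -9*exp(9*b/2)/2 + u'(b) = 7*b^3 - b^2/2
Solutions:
 u(b) = C1 + 7*b^4/4 - b^3/6 + exp(9*b/2)


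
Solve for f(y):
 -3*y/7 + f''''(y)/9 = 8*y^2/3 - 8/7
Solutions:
 f(y) = C1 + C2*y + C3*y^2 + C4*y^3 + y^6/15 + 9*y^5/280 - 3*y^4/7


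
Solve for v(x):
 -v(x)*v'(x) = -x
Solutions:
 v(x) = -sqrt(C1 + x^2)
 v(x) = sqrt(C1 + x^2)


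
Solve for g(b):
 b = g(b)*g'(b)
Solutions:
 g(b) = -sqrt(C1 + b^2)
 g(b) = sqrt(C1 + b^2)


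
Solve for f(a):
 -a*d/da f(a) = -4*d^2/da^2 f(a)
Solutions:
 f(a) = C1 + C2*erfi(sqrt(2)*a/4)


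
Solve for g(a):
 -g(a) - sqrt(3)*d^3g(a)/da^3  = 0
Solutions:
 g(a) = C3*exp(-3^(5/6)*a/3) + (C1*sin(3^(1/3)*a/2) + C2*cos(3^(1/3)*a/2))*exp(3^(5/6)*a/6)


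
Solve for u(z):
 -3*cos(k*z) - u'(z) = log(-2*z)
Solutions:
 u(z) = C1 - z*log(-z) - z*log(2) + z - 3*Piecewise((sin(k*z)/k, Ne(k, 0)), (z, True))


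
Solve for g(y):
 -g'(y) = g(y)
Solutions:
 g(y) = C1*exp(-y)


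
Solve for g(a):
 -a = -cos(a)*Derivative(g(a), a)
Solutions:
 g(a) = C1 + Integral(a/cos(a), a)


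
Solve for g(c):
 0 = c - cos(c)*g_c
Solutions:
 g(c) = C1 + Integral(c/cos(c), c)


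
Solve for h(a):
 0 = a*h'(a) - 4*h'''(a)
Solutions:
 h(a) = C1 + Integral(C2*airyai(2^(1/3)*a/2) + C3*airybi(2^(1/3)*a/2), a)


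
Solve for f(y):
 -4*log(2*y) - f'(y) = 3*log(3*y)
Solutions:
 f(y) = C1 - 7*y*log(y) - y*log(432) + 7*y


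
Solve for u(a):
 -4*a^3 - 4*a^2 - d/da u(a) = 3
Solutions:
 u(a) = C1 - a^4 - 4*a^3/3 - 3*a


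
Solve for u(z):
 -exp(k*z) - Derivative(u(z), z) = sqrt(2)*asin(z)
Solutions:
 u(z) = C1 - sqrt(2)*(z*asin(z) + sqrt(1 - z^2)) - Piecewise((exp(k*z)/k, Ne(k, 0)), (z, True))


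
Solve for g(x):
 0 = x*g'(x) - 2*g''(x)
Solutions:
 g(x) = C1 + C2*erfi(x/2)


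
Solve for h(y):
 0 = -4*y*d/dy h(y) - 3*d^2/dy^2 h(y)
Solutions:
 h(y) = C1 + C2*erf(sqrt(6)*y/3)


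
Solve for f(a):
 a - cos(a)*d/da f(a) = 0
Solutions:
 f(a) = C1 + Integral(a/cos(a), a)


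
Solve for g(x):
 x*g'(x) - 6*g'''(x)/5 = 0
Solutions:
 g(x) = C1 + Integral(C2*airyai(5^(1/3)*6^(2/3)*x/6) + C3*airybi(5^(1/3)*6^(2/3)*x/6), x)


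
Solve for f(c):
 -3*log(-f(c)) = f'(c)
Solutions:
 -li(-f(c)) = C1 - 3*c


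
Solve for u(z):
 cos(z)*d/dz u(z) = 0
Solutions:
 u(z) = C1


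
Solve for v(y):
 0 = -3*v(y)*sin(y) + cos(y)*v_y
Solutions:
 v(y) = C1/cos(y)^3


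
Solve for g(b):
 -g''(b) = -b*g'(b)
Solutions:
 g(b) = C1 + C2*erfi(sqrt(2)*b/2)


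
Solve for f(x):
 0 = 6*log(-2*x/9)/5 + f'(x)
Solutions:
 f(x) = C1 - 6*x*log(-x)/5 + 6*x*(-log(2) + 1 + 2*log(3))/5


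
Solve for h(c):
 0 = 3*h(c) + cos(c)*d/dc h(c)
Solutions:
 h(c) = C1*(sin(c) - 1)^(3/2)/(sin(c) + 1)^(3/2)


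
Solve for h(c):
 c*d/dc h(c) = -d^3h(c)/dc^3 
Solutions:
 h(c) = C1 + Integral(C2*airyai(-c) + C3*airybi(-c), c)


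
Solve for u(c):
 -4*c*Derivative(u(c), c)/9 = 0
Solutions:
 u(c) = C1


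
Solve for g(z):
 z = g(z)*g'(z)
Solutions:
 g(z) = -sqrt(C1 + z^2)
 g(z) = sqrt(C1 + z^2)


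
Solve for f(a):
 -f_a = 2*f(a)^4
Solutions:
 f(a) = (-3^(2/3) - 3*3^(1/6)*I)*(1/(C1 + 2*a))^(1/3)/6
 f(a) = (-3^(2/3) + 3*3^(1/6)*I)*(1/(C1 + 2*a))^(1/3)/6
 f(a) = (1/(C1 + 6*a))^(1/3)


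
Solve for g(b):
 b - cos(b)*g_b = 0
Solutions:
 g(b) = C1 + Integral(b/cos(b), b)


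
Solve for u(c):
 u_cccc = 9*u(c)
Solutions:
 u(c) = C1*exp(-sqrt(3)*c) + C2*exp(sqrt(3)*c) + C3*sin(sqrt(3)*c) + C4*cos(sqrt(3)*c)


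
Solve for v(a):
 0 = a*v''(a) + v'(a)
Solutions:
 v(a) = C1 + C2*log(a)


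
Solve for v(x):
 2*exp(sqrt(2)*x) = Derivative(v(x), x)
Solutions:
 v(x) = C1 + sqrt(2)*exp(sqrt(2)*x)


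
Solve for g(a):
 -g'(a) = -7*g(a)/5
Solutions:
 g(a) = C1*exp(7*a/5)


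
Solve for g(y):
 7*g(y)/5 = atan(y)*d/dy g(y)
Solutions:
 g(y) = C1*exp(7*Integral(1/atan(y), y)/5)


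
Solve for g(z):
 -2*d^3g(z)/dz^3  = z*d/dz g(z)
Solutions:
 g(z) = C1 + Integral(C2*airyai(-2^(2/3)*z/2) + C3*airybi(-2^(2/3)*z/2), z)


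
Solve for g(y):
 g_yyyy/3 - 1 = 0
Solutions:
 g(y) = C1 + C2*y + C3*y^2 + C4*y^3 + y^4/8


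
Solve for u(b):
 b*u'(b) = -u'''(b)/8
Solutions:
 u(b) = C1 + Integral(C2*airyai(-2*b) + C3*airybi(-2*b), b)


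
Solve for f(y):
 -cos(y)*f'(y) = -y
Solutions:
 f(y) = C1 + Integral(y/cos(y), y)


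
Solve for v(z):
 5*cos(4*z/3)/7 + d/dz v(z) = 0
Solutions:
 v(z) = C1 - 15*sin(4*z/3)/28


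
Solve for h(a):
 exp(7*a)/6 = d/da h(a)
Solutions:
 h(a) = C1 + exp(7*a)/42


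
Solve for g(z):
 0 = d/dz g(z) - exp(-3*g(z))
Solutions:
 g(z) = log(C1 + 3*z)/3
 g(z) = log((-3^(1/3) - 3^(5/6)*I)*(C1 + z)^(1/3)/2)
 g(z) = log((-3^(1/3) + 3^(5/6)*I)*(C1 + z)^(1/3)/2)


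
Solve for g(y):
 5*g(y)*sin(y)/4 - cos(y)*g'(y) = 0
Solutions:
 g(y) = C1/cos(y)^(5/4)


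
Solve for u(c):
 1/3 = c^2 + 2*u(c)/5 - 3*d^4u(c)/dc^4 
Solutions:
 u(c) = C1*exp(-15^(3/4)*2^(1/4)*c/15) + C2*exp(15^(3/4)*2^(1/4)*c/15) + C3*sin(15^(3/4)*2^(1/4)*c/15) + C4*cos(15^(3/4)*2^(1/4)*c/15) - 5*c^2/2 + 5/6


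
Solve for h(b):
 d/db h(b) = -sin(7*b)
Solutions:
 h(b) = C1 + cos(7*b)/7


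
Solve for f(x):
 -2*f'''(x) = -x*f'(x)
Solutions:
 f(x) = C1 + Integral(C2*airyai(2^(2/3)*x/2) + C3*airybi(2^(2/3)*x/2), x)


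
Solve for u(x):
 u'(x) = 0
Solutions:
 u(x) = C1


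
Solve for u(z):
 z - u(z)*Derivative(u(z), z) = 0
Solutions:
 u(z) = -sqrt(C1 + z^2)
 u(z) = sqrt(C1 + z^2)


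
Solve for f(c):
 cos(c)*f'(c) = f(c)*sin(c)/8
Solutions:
 f(c) = C1/cos(c)^(1/8)


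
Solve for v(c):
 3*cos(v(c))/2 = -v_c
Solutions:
 v(c) = pi - asin((C1 + exp(3*c))/(C1 - exp(3*c)))
 v(c) = asin((C1 + exp(3*c))/(C1 - exp(3*c)))


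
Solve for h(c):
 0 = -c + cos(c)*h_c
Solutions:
 h(c) = C1 + Integral(c/cos(c), c)


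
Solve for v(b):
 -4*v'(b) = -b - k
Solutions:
 v(b) = C1 + b^2/8 + b*k/4


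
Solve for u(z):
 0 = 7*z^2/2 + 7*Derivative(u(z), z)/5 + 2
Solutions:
 u(z) = C1 - 5*z^3/6 - 10*z/7


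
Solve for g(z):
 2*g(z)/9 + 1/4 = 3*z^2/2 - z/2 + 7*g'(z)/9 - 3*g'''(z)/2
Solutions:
 g(z) = C1*exp(2^(1/3)*z*(7*2^(1/3)/(sqrt(43)/27 + 1)^(1/3) + 9*(sqrt(43)/27 + 1)^(1/3))/54)*sin(sqrt(3)*z*(-9*(2*sqrt(43)/27 + 2)^(1/3) + 14/(2*sqrt(43)/27 + 2)^(1/3))/54) + C2*exp(2^(1/3)*z*(7*2^(1/3)/(sqrt(43)/27 + 1)^(1/3) + 9*(sqrt(43)/27 + 1)^(1/3))/54)*cos(sqrt(3)*z*(-9*(2*sqrt(43)/27 + 2)^(1/3) + 14/(2*sqrt(43)/27 + 2)^(1/3))/54) + C3*exp(-2^(1/3)*z*(7*2^(1/3)/(sqrt(43)/27 + 1)^(1/3) + 9*(sqrt(43)/27 + 1)^(1/3))/27) + 27*z^2/4 + 45*z + 1251/8


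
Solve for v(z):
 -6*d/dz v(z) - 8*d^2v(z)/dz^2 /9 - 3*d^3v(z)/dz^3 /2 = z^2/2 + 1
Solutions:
 v(z) = C1 - z^3/36 + z^2/81 - 2251*z/17496 + (C2*sin(2*sqrt(713)*z/27) + C3*cos(2*sqrt(713)*z/27))*exp(-8*z/27)


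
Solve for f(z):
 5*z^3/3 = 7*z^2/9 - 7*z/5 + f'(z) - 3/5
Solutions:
 f(z) = C1 + 5*z^4/12 - 7*z^3/27 + 7*z^2/10 + 3*z/5


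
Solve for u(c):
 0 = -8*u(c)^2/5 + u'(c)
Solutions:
 u(c) = -5/(C1 + 8*c)


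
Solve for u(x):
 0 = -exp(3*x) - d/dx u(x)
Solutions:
 u(x) = C1 - exp(3*x)/3


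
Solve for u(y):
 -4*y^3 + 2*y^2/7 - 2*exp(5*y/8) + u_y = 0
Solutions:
 u(y) = C1 + y^4 - 2*y^3/21 + 16*exp(5*y/8)/5


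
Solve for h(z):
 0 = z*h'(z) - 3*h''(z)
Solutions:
 h(z) = C1 + C2*erfi(sqrt(6)*z/6)


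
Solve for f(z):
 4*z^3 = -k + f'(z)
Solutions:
 f(z) = C1 + k*z + z^4


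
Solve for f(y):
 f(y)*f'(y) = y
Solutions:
 f(y) = -sqrt(C1 + y^2)
 f(y) = sqrt(C1 + y^2)


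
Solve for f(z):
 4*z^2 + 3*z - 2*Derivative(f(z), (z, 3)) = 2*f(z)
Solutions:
 f(z) = C3*exp(-z) + 2*z^2 + 3*z/2 + (C1*sin(sqrt(3)*z/2) + C2*cos(sqrt(3)*z/2))*exp(z/2)


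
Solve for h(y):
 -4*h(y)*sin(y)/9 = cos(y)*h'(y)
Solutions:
 h(y) = C1*cos(y)^(4/9)


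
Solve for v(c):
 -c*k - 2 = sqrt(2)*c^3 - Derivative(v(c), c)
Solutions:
 v(c) = C1 + sqrt(2)*c^4/4 + c^2*k/2 + 2*c


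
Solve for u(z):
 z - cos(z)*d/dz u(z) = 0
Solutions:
 u(z) = C1 + Integral(z/cos(z), z)


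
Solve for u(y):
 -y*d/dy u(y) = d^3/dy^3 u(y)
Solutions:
 u(y) = C1 + Integral(C2*airyai(-y) + C3*airybi(-y), y)


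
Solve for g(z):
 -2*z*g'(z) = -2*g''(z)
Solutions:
 g(z) = C1 + C2*erfi(sqrt(2)*z/2)


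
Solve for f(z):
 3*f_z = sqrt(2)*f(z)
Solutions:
 f(z) = C1*exp(sqrt(2)*z/3)


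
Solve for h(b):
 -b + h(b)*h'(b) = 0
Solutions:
 h(b) = -sqrt(C1 + b^2)
 h(b) = sqrt(C1 + b^2)


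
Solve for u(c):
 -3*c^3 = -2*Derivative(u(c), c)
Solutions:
 u(c) = C1 + 3*c^4/8


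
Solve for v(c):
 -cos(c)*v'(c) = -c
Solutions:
 v(c) = C1 + Integral(c/cos(c), c)


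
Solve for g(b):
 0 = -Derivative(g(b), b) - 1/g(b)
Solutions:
 g(b) = -sqrt(C1 - 2*b)
 g(b) = sqrt(C1 - 2*b)


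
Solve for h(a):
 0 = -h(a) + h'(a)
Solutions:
 h(a) = C1*exp(a)


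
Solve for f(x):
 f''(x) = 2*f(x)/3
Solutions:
 f(x) = C1*exp(-sqrt(6)*x/3) + C2*exp(sqrt(6)*x/3)


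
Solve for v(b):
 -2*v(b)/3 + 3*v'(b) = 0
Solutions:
 v(b) = C1*exp(2*b/9)


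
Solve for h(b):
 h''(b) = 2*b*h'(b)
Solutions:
 h(b) = C1 + C2*erfi(b)


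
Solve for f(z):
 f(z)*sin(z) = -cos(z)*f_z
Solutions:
 f(z) = C1*cos(z)


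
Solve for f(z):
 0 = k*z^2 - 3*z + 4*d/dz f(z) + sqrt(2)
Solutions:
 f(z) = C1 - k*z^3/12 + 3*z^2/8 - sqrt(2)*z/4


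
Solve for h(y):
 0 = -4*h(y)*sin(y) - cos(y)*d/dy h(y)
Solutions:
 h(y) = C1*cos(y)^4


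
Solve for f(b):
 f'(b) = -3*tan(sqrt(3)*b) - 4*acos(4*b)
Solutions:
 f(b) = C1 - 4*b*acos(4*b) + sqrt(1 - 16*b^2) + sqrt(3)*log(cos(sqrt(3)*b))


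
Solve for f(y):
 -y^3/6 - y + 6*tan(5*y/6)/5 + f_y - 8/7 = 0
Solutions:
 f(y) = C1 + y^4/24 + y^2/2 + 8*y/7 + 36*log(cos(5*y/6))/25


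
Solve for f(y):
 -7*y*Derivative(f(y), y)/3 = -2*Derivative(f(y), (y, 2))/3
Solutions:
 f(y) = C1 + C2*erfi(sqrt(7)*y/2)


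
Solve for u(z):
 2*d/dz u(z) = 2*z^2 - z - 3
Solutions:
 u(z) = C1 + z^3/3 - z^2/4 - 3*z/2


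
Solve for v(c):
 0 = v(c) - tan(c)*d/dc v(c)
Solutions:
 v(c) = C1*sin(c)


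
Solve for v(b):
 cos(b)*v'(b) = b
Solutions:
 v(b) = C1 + Integral(b/cos(b), b)


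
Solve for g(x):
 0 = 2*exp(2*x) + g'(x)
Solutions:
 g(x) = C1 - exp(2*x)


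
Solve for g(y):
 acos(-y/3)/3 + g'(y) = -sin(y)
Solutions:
 g(y) = C1 - y*acos(-y/3)/3 - sqrt(9 - y^2)/3 + cos(y)


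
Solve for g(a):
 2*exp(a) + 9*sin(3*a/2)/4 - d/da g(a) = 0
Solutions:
 g(a) = C1 + 2*exp(a) - 3*cos(3*a/2)/2


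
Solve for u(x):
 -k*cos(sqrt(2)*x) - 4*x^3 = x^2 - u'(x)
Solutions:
 u(x) = C1 + sqrt(2)*k*sin(sqrt(2)*x)/2 + x^4 + x^3/3


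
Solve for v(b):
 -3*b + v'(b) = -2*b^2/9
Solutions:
 v(b) = C1 - 2*b^3/27 + 3*b^2/2


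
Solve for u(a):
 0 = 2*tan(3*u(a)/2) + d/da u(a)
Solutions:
 u(a) = -2*asin(C1*exp(-3*a))/3 + 2*pi/3
 u(a) = 2*asin(C1*exp(-3*a))/3


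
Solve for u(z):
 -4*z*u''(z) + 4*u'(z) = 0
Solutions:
 u(z) = C1 + C2*z^2


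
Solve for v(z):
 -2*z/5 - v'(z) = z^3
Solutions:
 v(z) = C1 - z^4/4 - z^2/5


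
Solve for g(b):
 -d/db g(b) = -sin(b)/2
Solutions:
 g(b) = C1 - cos(b)/2


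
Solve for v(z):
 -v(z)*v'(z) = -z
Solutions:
 v(z) = -sqrt(C1 + z^2)
 v(z) = sqrt(C1 + z^2)


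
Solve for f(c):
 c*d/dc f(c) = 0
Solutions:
 f(c) = C1


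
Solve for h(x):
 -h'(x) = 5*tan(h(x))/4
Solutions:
 h(x) = pi - asin(C1*exp(-5*x/4))
 h(x) = asin(C1*exp(-5*x/4))


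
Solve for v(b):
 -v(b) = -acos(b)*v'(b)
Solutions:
 v(b) = C1*exp(Integral(1/acos(b), b))


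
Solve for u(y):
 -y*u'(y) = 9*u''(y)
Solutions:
 u(y) = C1 + C2*erf(sqrt(2)*y/6)


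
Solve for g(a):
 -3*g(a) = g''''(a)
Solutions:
 g(a) = (C1*sin(sqrt(2)*3^(1/4)*a/2) + C2*cos(sqrt(2)*3^(1/4)*a/2))*exp(-sqrt(2)*3^(1/4)*a/2) + (C3*sin(sqrt(2)*3^(1/4)*a/2) + C4*cos(sqrt(2)*3^(1/4)*a/2))*exp(sqrt(2)*3^(1/4)*a/2)


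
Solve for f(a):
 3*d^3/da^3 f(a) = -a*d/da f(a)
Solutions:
 f(a) = C1 + Integral(C2*airyai(-3^(2/3)*a/3) + C3*airybi(-3^(2/3)*a/3), a)


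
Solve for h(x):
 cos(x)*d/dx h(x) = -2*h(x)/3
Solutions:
 h(x) = C1*(sin(x) - 1)^(1/3)/(sin(x) + 1)^(1/3)


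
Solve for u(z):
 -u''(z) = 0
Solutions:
 u(z) = C1 + C2*z


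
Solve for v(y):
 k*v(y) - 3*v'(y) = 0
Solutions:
 v(y) = C1*exp(k*y/3)


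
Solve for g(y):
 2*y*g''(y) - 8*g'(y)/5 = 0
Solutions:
 g(y) = C1 + C2*y^(9/5)


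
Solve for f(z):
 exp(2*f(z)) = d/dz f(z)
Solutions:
 f(z) = log(-sqrt(-1/(C1 + z))) - log(2)/2
 f(z) = log(-1/(C1 + z))/2 - log(2)/2


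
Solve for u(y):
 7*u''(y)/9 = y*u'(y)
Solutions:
 u(y) = C1 + C2*erfi(3*sqrt(14)*y/14)


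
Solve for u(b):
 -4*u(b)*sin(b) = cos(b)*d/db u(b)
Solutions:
 u(b) = C1*cos(b)^4


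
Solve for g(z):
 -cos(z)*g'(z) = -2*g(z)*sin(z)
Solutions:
 g(z) = C1/cos(z)^2


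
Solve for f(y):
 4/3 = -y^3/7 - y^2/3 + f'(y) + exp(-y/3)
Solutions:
 f(y) = C1 + y^4/28 + y^3/9 + 4*y/3 + 3*exp(-y/3)


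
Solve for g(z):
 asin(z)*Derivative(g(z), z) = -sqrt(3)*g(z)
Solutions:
 g(z) = C1*exp(-sqrt(3)*Integral(1/asin(z), z))


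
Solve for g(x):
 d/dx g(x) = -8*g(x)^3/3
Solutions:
 g(x) = -sqrt(6)*sqrt(-1/(C1 - 8*x))/2
 g(x) = sqrt(6)*sqrt(-1/(C1 - 8*x))/2


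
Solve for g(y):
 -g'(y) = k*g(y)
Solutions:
 g(y) = C1*exp(-k*y)


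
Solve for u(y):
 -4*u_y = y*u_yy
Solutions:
 u(y) = C1 + C2/y^3


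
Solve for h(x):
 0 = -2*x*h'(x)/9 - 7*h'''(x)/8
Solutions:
 h(x) = C1 + Integral(C2*airyai(-2*294^(1/3)*x/21) + C3*airybi(-2*294^(1/3)*x/21), x)


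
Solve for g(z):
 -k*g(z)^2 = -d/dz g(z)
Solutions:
 g(z) = -1/(C1 + k*z)


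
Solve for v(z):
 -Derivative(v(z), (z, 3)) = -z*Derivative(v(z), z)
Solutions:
 v(z) = C1 + Integral(C2*airyai(z) + C3*airybi(z), z)


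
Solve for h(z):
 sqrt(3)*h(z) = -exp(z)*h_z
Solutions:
 h(z) = C1*exp(sqrt(3)*exp(-z))


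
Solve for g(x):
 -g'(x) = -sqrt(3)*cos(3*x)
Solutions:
 g(x) = C1 + sqrt(3)*sin(3*x)/3


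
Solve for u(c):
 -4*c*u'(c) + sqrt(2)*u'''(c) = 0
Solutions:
 u(c) = C1 + Integral(C2*airyai(sqrt(2)*c) + C3*airybi(sqrt(2)*c), c)


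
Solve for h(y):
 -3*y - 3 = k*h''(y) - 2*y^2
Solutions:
 h(y) = C1 + C2*y + y^4/(6*k) - y^3/(2*k) - 3*y^2/(2*k)


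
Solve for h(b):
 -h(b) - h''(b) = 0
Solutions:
 h(b) = C1*sin(b) + C2*cos(b)


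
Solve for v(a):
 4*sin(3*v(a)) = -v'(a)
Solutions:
 v(a) = -acos((-C1 - exp(24*a))/(C1 - exp(24*a)))/3 + 2*pi/3
 v(a) = acos((-C1 - exp(24*a))/(C1 - exp(24*a)))/3


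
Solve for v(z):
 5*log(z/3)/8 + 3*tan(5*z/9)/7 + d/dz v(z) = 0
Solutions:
 v(z) = C1 - 5*z*log(z)/8 + 5*z/8 + 5*z*log(3)/8 + 27*log(cos(5*z/9))/35


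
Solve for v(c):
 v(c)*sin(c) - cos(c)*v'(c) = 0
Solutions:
 v(c) = C1/cos(c)


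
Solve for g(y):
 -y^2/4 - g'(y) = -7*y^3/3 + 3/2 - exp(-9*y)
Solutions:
 g(y) = C1 + 7*y^4/12 - y^3/12 - 3*y/2 - exp(-9*y)/9


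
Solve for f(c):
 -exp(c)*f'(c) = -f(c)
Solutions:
 f(c) = C1*exp(-exp(-c))


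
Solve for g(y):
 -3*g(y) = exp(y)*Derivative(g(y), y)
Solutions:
 g(y) = C1*exp(3*exp(-y))


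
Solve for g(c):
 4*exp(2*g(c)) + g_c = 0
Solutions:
 g(c) = log(-sqrt(-1/(C1 - 4*c))) - log(2)/2
 g(c) = log(-1/(C1 - 4*c))/2 - log(2)/2


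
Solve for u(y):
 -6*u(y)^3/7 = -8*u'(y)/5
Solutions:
 u(y) = -sqrt(14)*sqrt(-1/(C1 + 15*y))
 u(y) = sqrt(14)*sqrt(-1/(C1 + 15*y))


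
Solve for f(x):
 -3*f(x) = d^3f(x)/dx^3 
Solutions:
 f(x) = C3*exp(-3^(1/3)*x) + (C1*sin(3^(5/6)*x/2) + C2*cos(3^(5/6)*x/2))*exp(3^(1/3)*x/2)


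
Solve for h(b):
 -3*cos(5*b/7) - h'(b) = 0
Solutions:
 h(b) = C1 - 21*sin(5*b/7)/5


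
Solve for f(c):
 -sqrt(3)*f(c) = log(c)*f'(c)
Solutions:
 f(c) = C1*exp(-sqrt(3)*li(c))


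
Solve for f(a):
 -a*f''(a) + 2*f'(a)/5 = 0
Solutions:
 f(a) = C1 + C2*a^(7/5)


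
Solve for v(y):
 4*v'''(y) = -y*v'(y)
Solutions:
 v(y) = C1 + Integral(C2*airyai(-2^(1/3)*y/2) + C3*airybi(-2^(1/3)*y/2), y)


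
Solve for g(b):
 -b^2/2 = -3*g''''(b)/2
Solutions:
 g(b) = C1 + C2*b + C3*b^2 + C4*b^3 + b^6/1080


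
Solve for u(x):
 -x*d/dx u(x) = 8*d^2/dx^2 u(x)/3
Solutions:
 u(x) = C1 + C2*erf(sqrt(3)*x/4)


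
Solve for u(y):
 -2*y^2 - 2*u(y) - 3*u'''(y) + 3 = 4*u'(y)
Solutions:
 u(y) = C1*exp(-y*(-(9 + sqrt(145))^(1/3) + 4/(9 + sqrt(145))^(1/3))/6)*sin(sqrt(3)*y*(4/(9 + sqrt(145))^(1/3) + (9 + sqrt(145))^(1/3))/6) + C2*exp(-y*(-(9 + sqrt(145))^(1/3) + 4/(9 + sqrt(145))^(1/3))/6)*cos(sqrt(3)*y*(4/(9 + sqrt(145))^(1/3) + (9 + sqrt(145))^(1/3))/6) + C3*exp(y*(-(9 + sqrt(145))^(1/3) + 4/(9 + sqrt(145))^(1/3))/3) - y^2 + 4*y - 13/2


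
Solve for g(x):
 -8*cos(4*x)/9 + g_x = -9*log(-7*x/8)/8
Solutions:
 g(x) = C1 - 9*x*log(-x)/8 - 9*x*log(7)/8 + 9*x/8 + 27*x*log(2)/8 + 2*sin(4*x)/9


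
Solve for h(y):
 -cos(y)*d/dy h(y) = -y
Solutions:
 h(y) = C1 + Integral(y/cos(y), y)


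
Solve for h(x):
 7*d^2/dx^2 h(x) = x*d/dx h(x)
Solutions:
 h(x) = C1 + C2*erfi(sqrt(14)*x/14)


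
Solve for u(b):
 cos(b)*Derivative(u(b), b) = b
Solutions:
 u(b) = C1 + Integral(b/cos(b), b)


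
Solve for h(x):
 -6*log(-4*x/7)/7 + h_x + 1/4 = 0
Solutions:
 h(x) = C1 + 6*x*log(-x)/7 + x*(-24*log(7) - 31 + 48*log(2))/28


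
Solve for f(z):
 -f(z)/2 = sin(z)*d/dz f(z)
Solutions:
 f(z) = C1*(cos(z) + 1)^(1/4)/(cos(z) - 1)^(1/4)


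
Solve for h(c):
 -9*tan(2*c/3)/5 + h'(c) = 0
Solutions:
 h(c) = C1 - 27*log(cos(2*c/3))/10


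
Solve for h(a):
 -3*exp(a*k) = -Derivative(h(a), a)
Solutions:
 h(a) = C1 + 3*exp(a*k)/k


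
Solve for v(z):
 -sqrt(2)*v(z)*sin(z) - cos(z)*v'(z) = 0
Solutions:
 v(z) = C1*cos(z)^(sqrt(2))


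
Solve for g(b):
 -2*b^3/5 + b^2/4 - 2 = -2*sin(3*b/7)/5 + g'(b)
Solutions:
 g(b) = C1 - b^4/10 + b^3/12 - 2*b - 14*cos(3*b/7)/15


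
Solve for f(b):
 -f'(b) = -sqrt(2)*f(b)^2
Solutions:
 f(b) = -1/(C1 + sqrt(2)*b)


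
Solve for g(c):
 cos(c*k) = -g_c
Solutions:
 g(c) = C1 - sin(c*k)/k


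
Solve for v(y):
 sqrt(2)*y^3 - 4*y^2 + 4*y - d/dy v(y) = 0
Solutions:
 v(y) = C1 + sqrt(2)*y^4/4 - 4*y^3/3 + 2*y^2


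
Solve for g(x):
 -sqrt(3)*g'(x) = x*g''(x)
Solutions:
 g(x) = C1 + C2*x^(1 - sqrt(3))


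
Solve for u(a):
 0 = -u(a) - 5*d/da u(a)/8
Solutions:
 u(a) = C1*exp(-8*a/5)


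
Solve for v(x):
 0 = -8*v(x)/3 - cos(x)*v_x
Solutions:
 v(x) = C1*(sin(x) - 1)^(4/3)/(sin(x) + 1)^(4/3)


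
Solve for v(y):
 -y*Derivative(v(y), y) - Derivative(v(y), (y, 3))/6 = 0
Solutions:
 v(y) = C1 + Integral(C2*airyai(-6^(1/3)*y) + C3*airybi(-6^(1/3)*y), y)


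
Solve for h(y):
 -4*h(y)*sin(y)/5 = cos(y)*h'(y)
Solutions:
 h(y) = C1*cos(y)^(4/5)


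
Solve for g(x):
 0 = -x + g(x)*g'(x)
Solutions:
 g(x) = -sqrt(C1 + x^2)
 g(x) = sqrt(C1 + x^2)


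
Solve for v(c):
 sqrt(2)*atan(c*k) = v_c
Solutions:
 v(c) = C1 + sqrt(2)*Piecewise((c*atan(c*k) - log(c^2*k^2 + 1)/(2*k), Ne(k, 0)), (0, True))


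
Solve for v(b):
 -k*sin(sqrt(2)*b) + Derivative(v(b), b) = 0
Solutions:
 v(b) = C1 - sqrt(2)*k*cos(sqrt(2)*b)/2


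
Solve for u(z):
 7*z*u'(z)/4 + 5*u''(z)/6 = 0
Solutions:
 u(z) = C1 + C2*erf(sqrt(105)*z/10)


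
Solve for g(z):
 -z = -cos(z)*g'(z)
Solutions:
 g(z) = C1 + Integral(z/cos(z), z)


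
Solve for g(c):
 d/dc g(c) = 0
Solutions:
 g(c) = C1


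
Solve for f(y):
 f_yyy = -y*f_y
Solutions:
 f(y) = C1 + Integral(C2*airyai(-y) + C3*airybi(-y), y)


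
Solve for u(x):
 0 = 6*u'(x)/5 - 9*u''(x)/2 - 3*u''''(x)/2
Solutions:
 u(x) = C1 + C2*exp(5^(1/3)*x*(-5^(1/3)*(2 + sqrt(29))^(1/3) + 5/(2 + sqrt(29))^(1/3))/10)*sin(sqrt(3)*5^(1/3)*x*(5/(2 + sqrt(29))^(1/3) + 5^(1/3)*(2 + sqrt(29))^(1/3))/10) + C3*exp(5^(1/3)*x*(-5^(1/3)*(2 + sqrt(29))^(1/3) + 5/(2 + sqrt(29))^(1/3))/10)*cos(sqrt(3)*5^(1/3)*x*(5/(2 + sqrt(29))^(1/3) + 5^(1/3)*(2 + sqrt(29))^(1/3))/10) + C4*exp(5^(1/3)*x*(-1/(2 + sqrt(29))^(1/3) + 5^(1/3)*(2 + sqrt(29))^(1/3)/5))


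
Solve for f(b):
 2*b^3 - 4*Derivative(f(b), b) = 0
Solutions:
 f(b) = C1 + b^4/8


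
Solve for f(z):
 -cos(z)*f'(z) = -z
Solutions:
 f(z) = C1 + Integral(z/cos(z), z)


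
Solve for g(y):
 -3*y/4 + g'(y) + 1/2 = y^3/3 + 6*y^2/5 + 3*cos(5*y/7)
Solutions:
 g(y) = C1 + y^4/12 + 2*y^3/5 + 3*y^2/8 - y/2 + 21*sin(5*y/7)/5


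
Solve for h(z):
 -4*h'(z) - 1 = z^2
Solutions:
 h(z) = C1 - z^3/12 - z/4


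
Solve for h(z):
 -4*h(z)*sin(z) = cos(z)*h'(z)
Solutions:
 h(z) = C1*cos(z)^4


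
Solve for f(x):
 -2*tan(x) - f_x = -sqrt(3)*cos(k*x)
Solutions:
 f(x) = C1 + sqrt(3)*Piecewise((sin(k*x)/k, Ne(k, 0)), (x, True)) + 2*log(cos(x))


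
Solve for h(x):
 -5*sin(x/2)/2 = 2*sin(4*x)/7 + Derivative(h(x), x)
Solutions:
 h(x) = C1 + 5*cos(x/2) + cos(4*x)/14


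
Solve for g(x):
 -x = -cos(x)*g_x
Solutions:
 g(x) = C1 + Integral(x/cos(x), x)


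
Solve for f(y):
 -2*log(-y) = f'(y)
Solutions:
 f(y) = C1 - 2*y*log(-y) + 2*y


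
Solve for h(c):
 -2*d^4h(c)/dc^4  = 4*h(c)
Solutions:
 h(c) = (C1*sin(2^(3/4)*c/2) + C2*cos(2^(3/4)*c/2))*exp(-2^(3/4)*c/2) + (C3*sin(2^(3/4)*c/2) + C4*cos(2^(3/4)*c/2))*exp(2^(3/4)*c/2)


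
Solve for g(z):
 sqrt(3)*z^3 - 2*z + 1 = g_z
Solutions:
 g(z) = C1 + sqrt(3)*z^4/4 - z^2 + z


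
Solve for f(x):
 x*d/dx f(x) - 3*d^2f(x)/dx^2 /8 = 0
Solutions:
 f(x) = C1 + C2*erfi(2*sqrt(3)*x/3)


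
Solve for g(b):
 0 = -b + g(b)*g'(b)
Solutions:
 g(b) = -sqrt(C1 + b^2)
 g(b) = sqrt(C1 + b^2)


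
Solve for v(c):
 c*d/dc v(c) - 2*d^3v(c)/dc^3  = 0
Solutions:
 v(c) = C1 + Integral(C2*airyai(2^(2/3)*c/2) + C3*airybi(2^(2/3)*c/2), c)


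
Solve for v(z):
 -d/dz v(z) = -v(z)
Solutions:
 v(z) = C1*exp(z)


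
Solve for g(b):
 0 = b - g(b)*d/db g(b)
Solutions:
 g(b) = -sqrt(C1 + b^2)
 g(b) = sqrt(C1 + b^2)


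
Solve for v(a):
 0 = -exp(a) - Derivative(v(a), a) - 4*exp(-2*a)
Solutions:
 v(a) = C1 - exp(a) + 2*exp(-2*a)


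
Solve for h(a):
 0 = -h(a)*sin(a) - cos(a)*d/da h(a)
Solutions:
 h(a) = C1*cos(a)


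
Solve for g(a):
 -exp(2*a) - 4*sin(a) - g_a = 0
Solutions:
 g(a) = C1 - exp(2*a)/2 + 4*cos(a)


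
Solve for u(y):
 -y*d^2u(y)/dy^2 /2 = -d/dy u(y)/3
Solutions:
 u(y) = C1 + C2*y^(5/3)


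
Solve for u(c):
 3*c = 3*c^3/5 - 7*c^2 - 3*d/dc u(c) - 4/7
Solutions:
 u(c) = C1 + c^4/20 - 7*c^3/9 - c^2/2 - 4*c/21


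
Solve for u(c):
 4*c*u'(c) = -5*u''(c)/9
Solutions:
 u(c) = C1 + C2*erf(3*sqrt(10)*c/5)


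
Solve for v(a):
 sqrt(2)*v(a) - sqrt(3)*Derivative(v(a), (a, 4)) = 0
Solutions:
 v(a) = C1*exp(-2^(1/8)*3^(7/8)*a/3) + C2*exp(2^(1/8)*3^(7/8)*a/3) + C3*sin(2^(1/8)*3^(7/8)*a/3) + C4*cos(2^(1/8)*3^(7/8)*a/3)


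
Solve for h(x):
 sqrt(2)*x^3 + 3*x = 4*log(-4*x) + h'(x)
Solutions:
 h(x) = C1 + sqrt(2)*x^4/4 + 3*x^2/2 - 4*x*log(-x) + 4*x*(1 - 2*log(2))


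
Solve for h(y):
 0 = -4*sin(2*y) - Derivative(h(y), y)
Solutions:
 h(y) = C1 + 2*cos(2*y)


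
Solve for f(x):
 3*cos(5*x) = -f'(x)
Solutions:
 f(x) = C1 - 3*sin(5*x)/5


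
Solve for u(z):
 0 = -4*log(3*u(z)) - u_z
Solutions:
 Integral(1/(log(_y) + log(3)), (_y, u(z)))/4 = C1 - z


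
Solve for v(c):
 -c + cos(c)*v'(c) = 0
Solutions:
 v(c) = C1 + Integral(c/cos(c), c)


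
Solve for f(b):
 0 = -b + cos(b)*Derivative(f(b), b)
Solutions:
 f(b) = C1 + Integral(b/cos(b), b)


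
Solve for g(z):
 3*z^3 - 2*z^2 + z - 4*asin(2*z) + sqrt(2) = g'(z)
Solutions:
 g(z) = C1 + 3*z^4/4 - 2*z^3/3 + z^2/2 - 4*z*asin(2*z) + sqrt(2)*z - 2*sqrt(1 - 4*z^2)


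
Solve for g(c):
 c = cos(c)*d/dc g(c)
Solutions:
 g(c) = C1 + Integral(c/cos(c), c)


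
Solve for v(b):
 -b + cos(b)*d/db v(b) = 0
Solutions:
 v(b) = C1 + Integral(b/cos(b), b)


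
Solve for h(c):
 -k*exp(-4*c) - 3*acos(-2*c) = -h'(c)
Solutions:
 h(c) = C1 + 3*c*acos(-2*c) - k*exp(-4*c)/4 + 3*sqrt(1 - 4*c^2)/2


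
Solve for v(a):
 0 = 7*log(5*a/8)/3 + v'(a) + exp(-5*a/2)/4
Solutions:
 v(a) = C1 - 7*a*log(a)/3 + a*(-7*log(5)/3 + 7/3 + 7*log(2)) + exp(-5*a/2)/10


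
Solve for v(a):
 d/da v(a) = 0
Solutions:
 v(a) = C1


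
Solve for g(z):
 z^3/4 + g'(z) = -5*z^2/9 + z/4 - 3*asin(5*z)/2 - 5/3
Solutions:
 g(z) = C1 - z^4/16 - 5*z^3/27 + z^2/8 - 3*z*asin(5*z)/2 - 5*z/3 - 3*sqrt(1 - 25*z^2)/10


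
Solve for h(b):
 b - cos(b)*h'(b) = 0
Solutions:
 h(b) = C1 + Integral(b/cos(b), b)


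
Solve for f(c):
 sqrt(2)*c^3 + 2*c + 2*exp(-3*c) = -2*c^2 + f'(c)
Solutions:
 f(c) = C1 + sqrt(2)*c^4/4 + 2*c^3/3 + c^2 - 2*exp(-3*c)/3


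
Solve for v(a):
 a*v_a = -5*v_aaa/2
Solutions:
 v(a) = C1 + Integral(C2*airyai(-2^(1/3)*5^(2/3)*a/5) + C3*airybi(-2^(1/3)*5^(2/3)*a/5), a)


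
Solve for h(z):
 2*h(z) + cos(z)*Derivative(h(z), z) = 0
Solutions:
 h(z) = C1*(sin(z) - 1)/(sin(z) + 1)


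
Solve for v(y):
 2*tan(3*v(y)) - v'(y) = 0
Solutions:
 v(y) = -asin(C1*exp(6*y))/3 + pi/3
 v(y) = asin(C1*exp(6*y))/3


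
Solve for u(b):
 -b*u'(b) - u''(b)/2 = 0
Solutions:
 u(b) = C1 + C2*erf(b)


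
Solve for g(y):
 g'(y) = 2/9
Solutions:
 g(y) = C1 + 2*y/9


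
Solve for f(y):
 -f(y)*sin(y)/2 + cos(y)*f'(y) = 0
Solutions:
 f(y) = C1/sqrt(cos(y))


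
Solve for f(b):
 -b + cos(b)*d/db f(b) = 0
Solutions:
 f(b) = C1 + Integral(b/cos(b), b)


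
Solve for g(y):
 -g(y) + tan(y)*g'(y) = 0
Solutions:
 g(y) = C1*sin(y)


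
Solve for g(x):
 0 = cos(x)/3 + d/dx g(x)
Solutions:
 g(x) = C1 - sin(x)/3


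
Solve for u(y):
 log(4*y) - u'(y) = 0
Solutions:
 u(y) = C1 + y*log(y) - y + y*log(4)


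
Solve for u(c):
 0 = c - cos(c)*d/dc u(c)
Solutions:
 u(c) = C1 + Integral(c/cos(c), c)


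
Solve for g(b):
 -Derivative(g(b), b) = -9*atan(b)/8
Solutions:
 g(b) = C1 + 9*b*atan(b)/8 - 9*log(b^2 + 1)/16


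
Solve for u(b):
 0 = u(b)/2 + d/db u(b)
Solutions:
 u(b) = C1*exp(-b/2)


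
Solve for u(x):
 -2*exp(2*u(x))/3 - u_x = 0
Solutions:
 u(x) = log(-sqrt(1/(C1 + 2*x))) - log(2) + log(6)/2
 u(x) = log(1/(C1 + 2*x))/2 - log(2) + log(6)/2


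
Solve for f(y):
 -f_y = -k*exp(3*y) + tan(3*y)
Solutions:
 f(y) = C1 + k*exp(3*y)/3 + log(cos(3*y))/3


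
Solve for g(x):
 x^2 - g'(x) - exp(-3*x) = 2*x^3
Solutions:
 g(x) = C1 - x^4/2 + x^3/3 + exp(-3*x)/3


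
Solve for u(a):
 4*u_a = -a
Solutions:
 u(a) = C1 - a^2/8


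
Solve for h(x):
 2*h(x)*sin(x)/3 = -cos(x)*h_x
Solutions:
 h(x) = C1*cos(x)^(2/3)


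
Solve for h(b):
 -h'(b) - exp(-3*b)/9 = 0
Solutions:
 h(b) = C1 + exp(-3*b)/27


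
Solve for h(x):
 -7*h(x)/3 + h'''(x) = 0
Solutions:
 h(x) = C3*exp(3^(2/3)*7^(1/3)*x/3) + (C1*sin(3^(1/6)*7^(1/3)*x/2) + C2*cos(3^(1/6)*7^(1/3)*x/2))*exp(-3^(2/3)*7^(1/3)*x/6)


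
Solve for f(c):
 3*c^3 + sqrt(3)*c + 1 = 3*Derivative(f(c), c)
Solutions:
 f(c) = C1 + c^4/4 + sqrt(3)*c^2/6 + c/3


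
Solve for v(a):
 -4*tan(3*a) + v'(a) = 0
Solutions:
 v(a) = C1 - 4*log(cos(3*a))/3


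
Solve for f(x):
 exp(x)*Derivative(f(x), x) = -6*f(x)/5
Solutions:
 f(x) = C1*exp(6*exp(-x)/5)


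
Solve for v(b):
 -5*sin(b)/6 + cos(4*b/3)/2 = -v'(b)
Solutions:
 v(b) = C1 - 3*sin(4*b/3)/8 - 5*cos(b)/6


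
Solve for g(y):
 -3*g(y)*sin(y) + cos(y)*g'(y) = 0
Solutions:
 g(y) = C1/cos(y)^3


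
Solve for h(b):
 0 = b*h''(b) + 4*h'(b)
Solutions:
 h(b) = C1 + C2/b^3


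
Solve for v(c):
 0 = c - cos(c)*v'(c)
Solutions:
 v(c) = C1 + Integral(c/cos(c), c)


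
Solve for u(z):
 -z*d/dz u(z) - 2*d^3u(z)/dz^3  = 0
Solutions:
 u(z) = C1 + Integral(C2*airyai(-2^(2/3)*z/2) + C3*airybi(-2^(2/3)*z/2), z)


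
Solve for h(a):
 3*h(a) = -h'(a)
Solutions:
 h(a) = C1*exp(-3*a)


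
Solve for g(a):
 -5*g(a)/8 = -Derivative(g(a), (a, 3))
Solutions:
 g(a) = C3*exp(5^(1/3)*a/2) + (C1*sin(sqrt(3)*5^(1/3)*a/4) + C2*cos(sqrt(3)*5^(1/3)*a/4))*exp(-5^(1/3)*a/4)


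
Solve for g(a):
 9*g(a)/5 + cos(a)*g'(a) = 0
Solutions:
 g(a) = C1*(sin(a) - 1)^(9/10)/(sin(a) + 1)^(9/10)


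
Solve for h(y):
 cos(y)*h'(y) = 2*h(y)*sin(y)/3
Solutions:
 h(y) = C1/cos(y)^(2/3)


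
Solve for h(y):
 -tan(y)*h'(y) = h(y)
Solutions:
 h(y) = C1/sin(y)


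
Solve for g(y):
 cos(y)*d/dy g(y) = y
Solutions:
 g(y) = C1 + Integral(y/cos(y), y)


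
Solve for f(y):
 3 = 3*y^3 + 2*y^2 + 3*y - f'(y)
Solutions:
 f(y) = C1 + 3*y^4/4 + 2*y^3/3 + 3*y^2/2 - 3*y


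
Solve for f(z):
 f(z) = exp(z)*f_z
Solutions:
 f(z) = C1*exp(-exp(-z))


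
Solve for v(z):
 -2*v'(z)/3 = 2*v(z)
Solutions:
 v(z) = C1*exp(-3*z)


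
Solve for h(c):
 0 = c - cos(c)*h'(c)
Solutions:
 h(c) = C1 + Integral(c/cos(c), c)


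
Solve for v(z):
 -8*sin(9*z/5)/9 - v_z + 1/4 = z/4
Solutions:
 v(z) = C1 - z^2/8 + z/4 + 40*cos(9*z/5)/81


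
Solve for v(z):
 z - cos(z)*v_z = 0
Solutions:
 v(z) = C1 + Integral(z/cos(z), z)


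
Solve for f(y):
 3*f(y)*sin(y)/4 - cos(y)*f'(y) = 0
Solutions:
 f(y) = C1/cos(y)^(3/4)


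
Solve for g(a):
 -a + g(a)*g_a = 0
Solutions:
 g(a) = -sqrt(C1 + a^2)
 g(a) = sqrt(C1 + a^2)


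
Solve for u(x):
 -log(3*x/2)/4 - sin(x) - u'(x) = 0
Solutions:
 u(x) = C1 - x*log(x)/4 - x*log(3)/4 + x*log(2)/4 + x/4 + cos(x)


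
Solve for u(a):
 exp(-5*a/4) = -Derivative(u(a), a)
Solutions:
 u(a) = C1 + 4*exp(-5*a/4)/5


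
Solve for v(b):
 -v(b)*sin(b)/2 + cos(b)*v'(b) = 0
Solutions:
 v(b) = C1/sqrt(cos(b))


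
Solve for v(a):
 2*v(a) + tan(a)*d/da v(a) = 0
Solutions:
 v(a) = C1/sin(a)^2


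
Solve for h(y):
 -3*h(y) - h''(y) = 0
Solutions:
 h(y) = C1*sin(sqrt(3)*y) + C2*cos(sqrt(3)*y)


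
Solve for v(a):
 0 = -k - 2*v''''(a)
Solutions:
 v(a) = C1 + C2*a + C3*a^2 + C4*a^3 - a^4*k/48


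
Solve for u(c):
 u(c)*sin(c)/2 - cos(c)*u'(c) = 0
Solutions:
 u(c) = C1/sqrt(cos(c))


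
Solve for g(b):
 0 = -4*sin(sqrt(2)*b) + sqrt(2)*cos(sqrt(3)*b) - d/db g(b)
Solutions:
 g(b) = C1 + sqrt(6)*sin(sqrt(3)*b)/3 + 2*sqrt(2)*cos(sqrt(2)*b)


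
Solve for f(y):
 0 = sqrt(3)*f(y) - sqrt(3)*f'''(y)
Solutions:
 f(y) = C3*exp(y) + (C1*sin(sqrt(3)*y/2) + C2*cos(sqrt(3)*y/2))*exp(-y/2)


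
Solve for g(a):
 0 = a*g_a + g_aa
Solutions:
 g(a) = C1 + C2*erf(sqrt(2)*a/2)


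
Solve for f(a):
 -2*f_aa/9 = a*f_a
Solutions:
 f(a) = C1 + C2*erf(3*a/2)


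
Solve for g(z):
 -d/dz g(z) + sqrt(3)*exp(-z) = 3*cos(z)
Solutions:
 g(z) = C1 - 3*sin(z) - sqrt(3)*exp(-z)


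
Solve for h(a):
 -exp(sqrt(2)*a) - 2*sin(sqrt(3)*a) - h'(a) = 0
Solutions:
 h(a) = C1 - sqrt(2)*exp(sqrt(2)*a)/2 + 2*sqrt(3)*cos(sqrt(3)*a)/3


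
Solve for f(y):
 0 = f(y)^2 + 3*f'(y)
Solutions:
 f(y) = 3/(C1 + y)


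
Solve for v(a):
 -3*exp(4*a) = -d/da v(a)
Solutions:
 v(a) = C1 + 3*exp(4*a)/4


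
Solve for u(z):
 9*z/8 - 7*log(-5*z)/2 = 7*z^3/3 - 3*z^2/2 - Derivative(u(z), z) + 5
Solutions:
 u(z) = C1 + 7*z^4/12 - z^3/2 - 9*z^2/16 + 7*z*log(-z)/2 + z*(3 + 7*log(5))/2


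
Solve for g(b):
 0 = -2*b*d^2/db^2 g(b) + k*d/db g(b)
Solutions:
 g(b) = C1 + b^(re(k)/2 + 1)*(C2*sin(log(b)*Abs(im(k))/2) + C3*cos(log(b)*im(k)/2))


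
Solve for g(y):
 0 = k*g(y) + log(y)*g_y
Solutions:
 g(y) = C1*exp(-k*li(y))


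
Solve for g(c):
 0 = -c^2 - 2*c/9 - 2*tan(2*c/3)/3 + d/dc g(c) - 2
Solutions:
 g(c) = C1 + c^3/3 + c^2/9 + 2*c - log(cos(2*c/3))


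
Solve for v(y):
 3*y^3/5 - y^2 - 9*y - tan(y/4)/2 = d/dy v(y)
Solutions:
 v(y) = C1 + 3*y^4/20 - y^3/3 - 9*y^2/2 + 2*log(cos(y/4))


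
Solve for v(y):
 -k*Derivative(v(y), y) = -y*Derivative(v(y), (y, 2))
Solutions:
 v(y) = C1 + y^(re(k) + 1)*(C2*sin(log(y)*Abs(im(k))) + C3*cos(log(y)*im(k)))


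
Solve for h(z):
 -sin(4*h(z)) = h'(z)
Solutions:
 h(z) = -acos((-C1 - exp(8*z))/(C1 - exp(8*z)))/4 + pi/2
 h(z) = acos((-C1 - exp(8*z))/(C1 - exp(8*z)))/4


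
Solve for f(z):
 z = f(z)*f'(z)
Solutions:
 f(z) = -sqrt(C1 + z^2)
 f(z) = sqrt(C1 + z^2)


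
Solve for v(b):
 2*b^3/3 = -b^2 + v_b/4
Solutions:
 v(b) = C1 + 2*b^4/3 + 4*b^3/3


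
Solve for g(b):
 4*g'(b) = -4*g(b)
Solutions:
 g(b) = C1*exp(-b)


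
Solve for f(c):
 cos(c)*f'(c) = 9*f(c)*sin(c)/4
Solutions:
 f(c) = C1/cos(c)^(9/4)


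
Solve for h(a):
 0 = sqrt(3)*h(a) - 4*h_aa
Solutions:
 h(a) = C1*exp(-3^(1/4)*a/2) + C2*exp(3^(1/4)*a/2)


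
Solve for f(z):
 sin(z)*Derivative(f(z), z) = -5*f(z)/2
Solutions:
 f(z) = C1*(cos(z) + 1)^(5/4)/(cos(z) - 1)^(5/4)


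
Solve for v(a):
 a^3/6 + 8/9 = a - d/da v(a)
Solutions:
 v(a) = C1 - a^4/24 + a^2/2 - 8*a/9


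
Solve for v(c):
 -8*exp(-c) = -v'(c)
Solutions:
 v(c) = C1 - 8*exp(-c)


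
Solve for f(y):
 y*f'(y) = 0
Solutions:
 f(y) = C1


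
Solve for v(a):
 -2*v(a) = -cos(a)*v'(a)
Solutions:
 v(a) = C1*(sin(a) + 1)/(sin(a) - 1)


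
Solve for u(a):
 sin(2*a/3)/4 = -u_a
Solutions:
 u(a) = C1 + 3*cos(2*a/3)/8


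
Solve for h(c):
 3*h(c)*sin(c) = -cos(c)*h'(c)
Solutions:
 h(c) = C1*cos(c)^3


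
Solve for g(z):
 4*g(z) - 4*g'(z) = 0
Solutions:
 g(z) = C1*exp(z)


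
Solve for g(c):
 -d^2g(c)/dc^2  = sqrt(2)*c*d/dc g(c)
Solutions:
 g(c) = C1 + C2*erf(2^(3/4)*c/2)


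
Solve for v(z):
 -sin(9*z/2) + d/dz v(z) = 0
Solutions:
 v(z) = C1 - 2*cos(9*z/2)/9


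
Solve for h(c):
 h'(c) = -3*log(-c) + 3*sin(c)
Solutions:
 h(c) = C1 - 3*c*log(-c) + 3*c - 3*cos(c)


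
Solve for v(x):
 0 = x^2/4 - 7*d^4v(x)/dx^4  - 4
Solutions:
 v(x) = C1 + C2*x + C3*x^2 + C4*x^3 + x^6/10080 - x^4/42


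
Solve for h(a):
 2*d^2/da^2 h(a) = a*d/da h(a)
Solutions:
 h(a) = C1 + C2*erfi(a/2)


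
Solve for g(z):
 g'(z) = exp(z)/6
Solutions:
 g(z) = C1 + exp(z)/6


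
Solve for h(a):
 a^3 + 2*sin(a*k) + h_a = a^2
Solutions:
 h(a) = C1 - a^4/4 + a^3/3 + 2*cos(a*k)/k


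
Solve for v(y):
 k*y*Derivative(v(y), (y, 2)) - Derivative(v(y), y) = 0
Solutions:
 v(y) = C1 + y^(((re(k) + 1)*re(k) + im(k)^2)/(re(k)^2 + im(k)^2))*(C2*sin(log(y)*Abs(im(k))/(re(k)^2 + im(k)^2)) + C3*cos(log(y)*im(k)/(re(k)^2 + im(k)^2)))


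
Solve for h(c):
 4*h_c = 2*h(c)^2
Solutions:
 h(c) = -2/(C1 + c)


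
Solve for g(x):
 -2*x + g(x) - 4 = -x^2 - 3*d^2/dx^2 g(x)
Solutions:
 g(x) = C1*sin(sqrt(3)*x/3) + C2*cos(sqrt(3)*x/3) - x^2 + 2*x + 10


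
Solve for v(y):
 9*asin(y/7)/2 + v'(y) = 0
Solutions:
 v(y) = C1 - 9*y*asin(y/7)/2 - 9*sqrt(49 - y^2)/2


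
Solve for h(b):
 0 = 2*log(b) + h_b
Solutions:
 h(b) = C1 - 2*b*log(b) + 2*b


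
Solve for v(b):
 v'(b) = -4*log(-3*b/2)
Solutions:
 v(b) = C1 - 4*b*log(-b) + 4*b*(-log(3) + log(2) + 1)


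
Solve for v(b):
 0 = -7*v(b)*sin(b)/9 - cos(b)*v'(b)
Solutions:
 v(b) = C1*cos(b)^(7/9)


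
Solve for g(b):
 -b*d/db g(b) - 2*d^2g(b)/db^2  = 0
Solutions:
 g(b) = C1 + C2*erf(b/2)


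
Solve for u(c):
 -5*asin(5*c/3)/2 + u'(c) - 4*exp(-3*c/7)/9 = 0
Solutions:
 u(c) = C1 + 5*c*asin(5*c/3)/2 + sqrt(9 - 25*c^2)/2 - 28*exp(-3*c/7)/27


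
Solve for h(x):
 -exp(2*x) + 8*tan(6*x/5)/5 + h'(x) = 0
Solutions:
 h(x) = C1 + exp(2*x)/2 + 4*log(cos(6*x/5))/3


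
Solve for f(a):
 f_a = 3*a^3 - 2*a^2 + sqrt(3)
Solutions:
 f(a) = C1 + 3*a^4/4 - 2*a^3/3 + sqrt(3)*a


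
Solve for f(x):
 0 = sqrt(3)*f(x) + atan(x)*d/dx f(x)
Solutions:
 f(x) = C1*exp(-sqrt(3)*Integral(1/atan(x), x))


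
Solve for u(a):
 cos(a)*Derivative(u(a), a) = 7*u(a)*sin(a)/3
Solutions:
 u(a) = C1/cos(a)^(7/3)


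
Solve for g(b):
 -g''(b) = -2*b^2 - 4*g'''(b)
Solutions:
 g(b) = C1 + C2*b + C3*exp(b/4) + b^4/6 + 8*b^3/3 + 32*b^2


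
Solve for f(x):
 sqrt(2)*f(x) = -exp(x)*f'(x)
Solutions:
 f(x) = C1*exp(sqrt(2)*exp(-x))


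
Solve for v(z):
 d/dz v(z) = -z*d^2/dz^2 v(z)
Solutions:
 v(z) = C1 + C2*log(z)


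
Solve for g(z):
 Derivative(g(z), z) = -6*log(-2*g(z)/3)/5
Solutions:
 5*Integral(1/(log(-_y) - log(3) + log(2)), (_y, g(z)))/6 = C1 - z


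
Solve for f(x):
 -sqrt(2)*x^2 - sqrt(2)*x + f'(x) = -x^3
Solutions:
 f(x) = C1 - x^4/4 + sqrt(2)*x^3/3 + sqrt(2)*x^2/2


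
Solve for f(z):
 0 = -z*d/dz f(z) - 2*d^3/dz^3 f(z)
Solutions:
 f(z) = C1 + Integral(C2*airyai(-2^(2/3)*z/2) + C3*airybi(-2^(2/3)*z/2), z)


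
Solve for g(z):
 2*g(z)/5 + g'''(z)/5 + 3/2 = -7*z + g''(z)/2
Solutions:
 g(z) = C1*exp(2*z) + C2*exp(z*(1 - sqrt(17))/4) + C3*exp(z*(1 + sqrt(17))/4) - 35*z/2 - 15/4
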